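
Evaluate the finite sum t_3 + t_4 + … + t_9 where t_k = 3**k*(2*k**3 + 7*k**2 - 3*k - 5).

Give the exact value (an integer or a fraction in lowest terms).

r(k) = 3*(2*k**3 + 13*k**2 + 17*k + 1)/(2*k**3 + 7*k**2 - 3*k - 5) after simplifying.
A = 3, B = 1, C = k**3 + 7*k**2/2 - 3*k/2 - 5/2.
Solve (3)·f(k+1) − (1)·f(k) = k**3 + 7*k**2/2 - 3*k/2 - 5/2.
Bound: deg f ≤ 3.
Match coefficients ⇒ f(k) = (k - 2)*(k**2 + k - 1)/2.
R(k) = B(k−1)·f(k)/C(k) = (k - 2)*(k**2 + k - 1)/(2*k**3 + 7*k**2 - 3*k - 5); s_k = R·t_k = 3**k*(k**3 - k**2 - 3*k + 2).
Verify: 3**k*(2*k**3 + 7*k**2 - 3*k - 5) matches t_k.
Telescoping: Σ = s_(10) − s_(3) = 51490728 − (297) = 51490431.

Σ = 51490431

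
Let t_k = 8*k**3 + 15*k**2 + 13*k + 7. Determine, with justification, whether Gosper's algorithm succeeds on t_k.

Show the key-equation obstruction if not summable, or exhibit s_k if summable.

The ratio is (8*k**3 + 39*k**2 + 67*k + 43)/(8*k**3 + 15*k**2 + 13*k + 7).
A = 1, B = 1, C = k**3 + 15*k**2/8 + 13*k/8 + 7/8.
f must satisfy (1)·f(k+1) − (1)·f(k) = k**3 + 15*k**2/8 + 13*k/8 + 7/8.
deg f ≤ 4 (via 0,0,3).
Match coefficients ⇒ f(k) = k*(2*k**3 + k**2 + k + 3)/8.
So s_k = (B(k−1)f/C)·t_k = (k*(2*k**3 + k**2 + k + 3)/(8*k**3 + 15*k**2 + 13*k + 7))·t_k = k*(2*k**3 + k**2 + k + 3).
Check: Δs_k = 8*k**3 + 15*k**2 + 13*k + 7. ✓

Yes. s_k = k*(2*k**3 + k**2 + k + 3).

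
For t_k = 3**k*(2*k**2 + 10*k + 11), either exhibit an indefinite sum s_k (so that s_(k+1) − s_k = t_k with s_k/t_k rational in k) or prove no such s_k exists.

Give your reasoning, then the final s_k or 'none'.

s_k = 3**k*(k**2 + 2*k + 1)

t_(k+1)/t_k = 3*(2*k**2 + 14*k + 23)/(2*k**2 + 10*k + 11).
A = 3, B = 1, C = k**2 + 5*k + 11/2.
f must satisfy (3)·f(k+1) − (1)·f(k) = k**2 + 5*k + 11/2.
deg f ≤ 2 (via 0,0,2).
Solving with deg f ≤ 2: f(k) = (k + 1)**2/2.
R(k) = B(k−1)·f(k)/C(k) = (k + 1)**2/(2*k**2 + 10*k + 11); s_k = R·t_k = 3**k*(k**2 + 2*k + 1).
Δs = 3**k*(2*k**2 + 10*k + 11), as required.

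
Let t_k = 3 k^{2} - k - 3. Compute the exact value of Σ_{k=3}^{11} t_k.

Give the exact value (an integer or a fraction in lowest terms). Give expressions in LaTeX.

Σ = 1413

Compute t_(k+1)/t_k: get (k - 3*(k + 1)**2 + 4)/(-3*k**2 + k + 3).
So A=1 and B=1, with C=k**2 - k/3 - 1.
Set up (1)·f(k+1) − (1)·f(k) − (k**2 - k/3 - 1) = 0.
d = 3 from the (0,0,2) case.
Solve for f: f(k) = k*(k**2 - 2*k - 2)/3 (degree 3 ≤ 3).
So s_k = (B(k−1)f/C)·t_k = (k*(k**2 - 2*k - 2)/(3*k**2 - k - 3))·t_k = k*(k**2 - 2*k - 2).
s_(k+1) − s_k = 3*k**2 - k - 3 = t_k.
Telescoping: Σ = s_(12) − s_(3) = 1416 − (3) = 1413.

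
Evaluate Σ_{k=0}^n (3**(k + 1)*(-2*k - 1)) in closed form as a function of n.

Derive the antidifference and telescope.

S(n) = -9*3**n*n - 3

t_(k+1)/t_k = 3*(2*k + 3)/(2*k + 1).
Take A(k)=3, B(k)=1, C(k)=k + 1/2.
Set up (3)·f(k+1) − (1)·f(k) − (k + 1/2) = 0.
deg f ≤ 1 (via 0,0,1).
Match coefficients ⇒ f(k) = (k - 1)/2.
So s_k = (B(k−1)f/C)·t_k = ((k - 1)/(2*k + 1))·t_k = 3**(k + 1)*(1 - k).
Δs = 3**(k + 1)*(-2*k - 1), as required.
Evaluate: s_(n+1) = -3**(n + 2)*n; subtract s_(0) = 3 ⇒ S(n) = -9*3**n*n - 3.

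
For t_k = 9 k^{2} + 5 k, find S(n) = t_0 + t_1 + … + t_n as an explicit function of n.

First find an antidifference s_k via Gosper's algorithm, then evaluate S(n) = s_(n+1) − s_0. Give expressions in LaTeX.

r(k) = (9*k**2 + 23*k + 14)/(k*(9*k + 5)) after simplifying.
A = 1, B = 1, C = k**2 + 5*k/9.
Need (1)·f(k+1) − (1)·f(k) = k**2 + 5*k/9.
From deg A=0, deg B=0, deg C=2: d=3.
Match coefficients ⇒ f(k) = k*(k - 1)*(3*k + 1)/9.
R(k) = B(k−1)·f(k)/C(k) = (k - 1)*(3*k + 1)/(9*k + 5); s_k = R·t_k = k*(3*k**2 - 2*k - 1).
s_(k+1) − s_k = k*(9*k + 5) = t_k.
Evaluate: s_(n+1) = n*(3*n**2 + 7*n + 4); subtract s_(0) = 0 ⇒ S(n) = n*(3*n**2 + 7*n + 4).

S(n) = n \left(3 n^{2} + 7 n + 4\right)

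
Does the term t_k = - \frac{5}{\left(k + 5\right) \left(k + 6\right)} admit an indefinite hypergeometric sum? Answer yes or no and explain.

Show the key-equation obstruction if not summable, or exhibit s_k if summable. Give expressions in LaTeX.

Yes. s_k = - \frac{k}{k + 5}.

r(k) = (k + 5)/(k + 7) after simplifying.
Take A(k)=k + 5, B(k)=k + 7, C(k)=1.
Need (k + 5)·f(k+1) − (k + 6)·f(k) = 1.
From deg A=1, deg B=1, deg C=0: d=1.
Solving with deg f ≤ 1: f(k) = k/5.
Certificate R = B(k−1)f/C = k*(k + 6)/5 gives s_k = -k/(k + 5).
Check: Δs_k = -5/(k**2 + 11*k + 30). ✓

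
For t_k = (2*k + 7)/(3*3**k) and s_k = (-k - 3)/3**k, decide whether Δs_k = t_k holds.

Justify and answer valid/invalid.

s_(k+1) = (-k - 4)/(3*3**k)
s_(k+1) − s_k = (2*k + 5)/(3*3**k)
(s_(k+1) − s_k) − t_k = -2/(3*3**k)

Invalid: residual -2/(3*3**k) ≠ 0.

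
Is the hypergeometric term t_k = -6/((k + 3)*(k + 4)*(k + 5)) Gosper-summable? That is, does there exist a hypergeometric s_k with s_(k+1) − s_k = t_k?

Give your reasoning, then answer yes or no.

Yes. s_k = k*(-k - 7)/(4*(k + 3)*(k + 4)).

Compute t_(k+1)/t_k: get (k + 3)/(k + 6).
Gosper form: A/B · C(k+1)/C(k) with A=k + 3, B=k + 6, C=1.
Solve (k + 3)·f(k+1) − (k + 5)·f(k) = 1.
Degrees (1,1,0) ⇒ d ≤ 2.
Coefficient equations give f(k) = k*(k + 7)/24.
Certificate R = B(k−1)f/C = k*(k + 5)*(k + 7)/24 gives s_k = k*(-k - 7)/(4*(k + 3)*(k + 4)).
Δs = -6/(k**3 + 12*k**2 + 47*k + 60), as required.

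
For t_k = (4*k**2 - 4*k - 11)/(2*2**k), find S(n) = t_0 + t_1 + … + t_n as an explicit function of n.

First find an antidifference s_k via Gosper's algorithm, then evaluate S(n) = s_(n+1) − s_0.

S(n) = (-6*2**n - 4*n**2 - 12*n - 5)/(2*2**n)

Compute t_(k+1)/t_k: get (4*k**2 + 4*k - 11)/(2*(4*k**2 - 4*k - 11)).
So A=1/2 and B=1, with C=k**2 - k - 11/4.
f must satisfy (1/2)·f(k+1) − (1)·f(k) = k**2 - k - 11/4.
From deg A=0, deg B=0, deg C=2: d=2.
Solving with deg f ≤ 2: f(k) = -(2*k - 1)*(2*k + 3)/2.
So s_k = (B(k−1)f/C)·t_k = (-2*(2*k - 1)*(2*k + 3)/(4*k**2 - 4*k - 11))·t_k = (-4*k**2 - 4*k + 3)/2**k.
Check: Δs_k = (4*k**2 - 4*k - 11)/(2*2**k). ✓
Telescope: S(n) = s_(n+1) − s_(0) = 2**(-n - 1)*(-4*n**2 - 12*n - 5) − (3) = (-6*2**n - 4*n**2 - 12*n - 5)/(2*2**n).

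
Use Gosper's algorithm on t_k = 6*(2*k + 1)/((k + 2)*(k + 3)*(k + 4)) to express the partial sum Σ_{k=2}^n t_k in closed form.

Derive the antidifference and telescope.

S(n) = 3*(13*n**2 + 11*n - 24)/(20*(n**2 + 7*n + 12))

Step 1: r(k) = (k + 2)*(2*k + 3)/((k + 5)*(2*k + 1)).
Normal form (A,B,C) = (k + 2, k + 5, k + 1/2).
Solve (k + 2)·f(k+1) − (k + 4)·f(k) = k + 1/2.
From deg A=1, deg B=1, deg C=1: d=2.
A polynomial solution: f(k) = k*(5*k + 1)/24.
R(k) = B(k−1)·f(k)/C(k) = k*(k + 4)*(5*k + 1)/(12*(2*k + 1)); s_k = R·t_k = k*(5*k + 1)/(2*(k + 2)*(k + 3)).
Verify: 6*(2*k + 1)/(k**3 + 9*k**2 + 26*k + 24) matches t_k.
Σ_(k=2)^n t_k = s_(n+1) − s_(2) = ((5*n**2 + 11*n + 6)/(2*(n**2 + 7*n + 12))) − (11/20), i.e. 3*(13*n**2 + 11*n - 24)/(20*(n**2 + 7*n + 12)).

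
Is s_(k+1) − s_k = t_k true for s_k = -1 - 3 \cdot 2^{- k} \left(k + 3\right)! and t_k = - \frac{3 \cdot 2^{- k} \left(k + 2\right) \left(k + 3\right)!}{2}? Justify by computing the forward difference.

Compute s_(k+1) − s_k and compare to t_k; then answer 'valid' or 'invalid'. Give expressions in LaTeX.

s_(k+1) = -3*2**(-k - 1)*factorial(k + 4) - 1
s_(k+1) − s_k = -3*(k + 2)*factorial(k + 3)/(2*2**k)
(s_(k+1) − s_k) − t_k = 0

Valid — Δs_k = t_k.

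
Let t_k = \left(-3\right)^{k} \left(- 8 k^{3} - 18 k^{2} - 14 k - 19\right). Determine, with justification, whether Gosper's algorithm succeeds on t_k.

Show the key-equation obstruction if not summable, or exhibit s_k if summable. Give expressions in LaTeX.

Yes. s_k = \left(-3\right)^{k} \left(2 k^{3} - k + 4\right).

The ratio is 3*(-8*k**3 - 42*k**2 - 74*k - 59)/(8*k**3 + 18*k**2 + 14*k + 19).
Normal form (A,B,C) = (-3, 1, k**3 + 9*k**2/4 + 7*k/4 + 19/8).
f must satisfy (-3)·f(k+1) − (1)·f(k) = k**3 + 9*k**2/4 + 7*k/4 + 19/8.
d = 3 from the (0,0,3) case.
Coefficient equations give f(k) = -(2*k**3 - k + 4)/8.
Then R = B(k−1)f/C = -(2*k**3 - k + 4)/(8*k**3 + 18*k**2 + 14*k + 19), so s_k = R(k)·t_k = (-3)**k*(2*k**3 - k + 4).
Verify: (-3)**k*(-2*k**3 + 4*k - 6*(k + 1)**3 - 13) matches t_k.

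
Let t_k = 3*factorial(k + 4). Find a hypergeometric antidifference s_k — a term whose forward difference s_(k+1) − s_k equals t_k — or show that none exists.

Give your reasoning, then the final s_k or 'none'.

Step 1: r(k) = k + 5.
Factor: A=k + 5; B=1; C=1.
Need (k + 5)·f(k+1) − (1)·f(k) = 1.
From deg A=1, deg B=0, deg C=0: d=-1.
Negative degree bound (-1): no f exists, t_k not Gosper-summable.

not Gosper-summable; s_k does not exist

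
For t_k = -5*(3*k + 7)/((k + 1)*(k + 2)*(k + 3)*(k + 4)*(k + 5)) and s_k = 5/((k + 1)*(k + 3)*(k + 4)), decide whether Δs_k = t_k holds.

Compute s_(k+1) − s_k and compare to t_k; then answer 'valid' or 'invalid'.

s_(k+1) = 5/((k + 2)*(k + 4)*(k + 5))
s_(k+1) − s_k = 5*(-3*k - 7)/(k**5 + 15*k**4 + 85*k**3 + 225*k**2 + 274*k + 120)
(s_(k+1) − s_k) − t_k = 0

valid (s_(k+1) − s_k reduces to t_k)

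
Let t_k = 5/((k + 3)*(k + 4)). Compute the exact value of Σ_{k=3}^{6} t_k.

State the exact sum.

Compute t_(k+1)/t_k: get (k + 3)/(k + 5).
A = k + 3, B = k + 5, C = 1.
f must satisfy (k + 3)·f(k+1) − (k + 4)·f(k) = 1.
deg f ≤ 1 (via 1,1,0).
Coefficient equations give f(k) = k/3.
So s_k = (B(k−1)f/C)·t_k = (k*(k + 4)/3)·t_k = 5*k/(3*(k + 3)).
Δs = 5/(k**2 + 7*k + 12), as required.
Evaluate s at k=7 and k=3: 7/6 and 5/6; difference 1/3.

Σ = 1/3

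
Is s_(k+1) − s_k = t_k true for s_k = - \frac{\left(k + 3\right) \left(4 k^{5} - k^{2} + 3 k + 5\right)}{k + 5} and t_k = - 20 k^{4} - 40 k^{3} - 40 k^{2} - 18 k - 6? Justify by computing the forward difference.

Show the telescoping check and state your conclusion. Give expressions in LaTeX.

s_(k+1) = -(k + 4)*(3*k + 4*(k + 1)**5 - (k + 1)**2 + 8)/(k + 6)
s_(k+1) − s_k = 2*(-10*k**6 - 114*k**5 - 400*k**4 - 589*k**3 - 483*k**2 - 210*k - 65)/(k**2 + 11*k + 30)
(s_(k+1) − s_k) − t_k = 2*(16*k**5 + 140*k**4 + 240*k**3 + 219*k**2 + 93*k + 25)/(k**2 + 11*k + 30)

Invalid: residual \frac{2 \left(16 k^{5} + 140 k^{4} + 240 k^{3} + 219 k^{2} + 93 k + 25\right)}{k^{2} + 11 k + 30} ≠ 0.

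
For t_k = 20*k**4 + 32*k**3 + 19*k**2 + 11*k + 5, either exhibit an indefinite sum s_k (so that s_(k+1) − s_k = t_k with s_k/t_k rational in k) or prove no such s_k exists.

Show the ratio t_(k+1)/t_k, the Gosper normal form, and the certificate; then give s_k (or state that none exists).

r(k) = (20*k**4 + 112*k**3 + 235*k**2 + 225*k + 87)/(20*k**4 + 32*k**3 + 19*k**2 + 11*k + 5) after simplifying.
Factor: A=1; B=1; C=k**4 + 8*k**3/5 + 19*k**2/20 + 11*k/20 + 1/4.
Solve (1)·f(k+1) − (1)·f(k) = k**4 + 8*k**3/5 + 19*k**2/20 + 11*k/20 + 1/4.
Bound: deg f ≤ 5.
Solving with deg f ≤ 5: f(k) = k*(4*k**4 - 2*k**3 - 3*k**2 + 4*k + 2)/20.
Certificate R = B(k−1)f/C = k*(4*k**4 - 2*k**3 - 3*k**2 + 4*k + 2)/(20*k**4 + 32*k**3 + 19*k**2 + 11*k + 5) gives s_k = k*(4*k**4 - 2*k**3 - 3*k**2 + 4*k + 2).
Δs = 20*k**4 + 32*k**3 + 19*k**2 + 11*k + 5, as required.

s_k = k*(4*k**4 - 2*k**3 - 3*k**2 + 4*k + 2)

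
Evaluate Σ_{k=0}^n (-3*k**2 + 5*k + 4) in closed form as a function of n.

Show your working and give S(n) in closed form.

S(n) = -n**3 + n**2 + 6*n + 4

Step 1: r(k) = (3*k**2 + k - 6)/(3*k**2 - 5*k - 4).
Gosper form: A/B · C(k+1)/C(k) with A=1, B=1, C=k**2 - 5*k/3 - 4/3.
Solve (1)·f(k+1) − (1)·f(k) = k**2 - 5*k/3 - 4/3.
d = 3 from the (0,0,2) case.
Coefficient equations give f(k) = k*(k**2 - 4*k - 1)/3.
Certificate R = B(k−1)f/C = k*(k**2 - 4*k - 1)/(3*k**2 - 5*k - 4) gives s_k = k*(-k**2 + 4*k + 1).
Δs = -3*k**2 + 5*k + 4, as required.
s_(n+1) = -n**3 + n**2 + 6*n + 4 and s_(0) = 0, so S(n) = -n**3 + n**2 + 6*n + 4.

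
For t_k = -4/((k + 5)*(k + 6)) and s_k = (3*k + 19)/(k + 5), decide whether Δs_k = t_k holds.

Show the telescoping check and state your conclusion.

s_(k+1) = (3*k + 22)/(k + 6)
s_(k+1) − s_k = -4/(k**2 + 11*k + 30)
(s_(k+1) − s_k) − t_k = 0

Valid — Δs_k = t_k.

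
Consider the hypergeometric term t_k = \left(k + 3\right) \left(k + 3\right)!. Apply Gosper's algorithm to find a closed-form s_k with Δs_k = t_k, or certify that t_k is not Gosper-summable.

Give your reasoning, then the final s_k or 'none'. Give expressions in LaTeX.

s_k = \left(k + 3\right)!

Compute t_(k+1)/t_k: get (k + 4)**2/(k + 3).
So A=k + 4 and B=1, with C=k + 3.
Need (k + 4)·f(k+1) − (1)·f(k) = k + 3.
Degrees (1,0,1) ⇒ d ≤ 0.
Solving with deg f ≤ 0: f(k) = 1.
So s_k = (B(k−1)f/C)·t_k = (1/(k + 3))·t_k = factorial(k + 3).
Verify: (k + 3)*factorial(k + 3) matches t_k.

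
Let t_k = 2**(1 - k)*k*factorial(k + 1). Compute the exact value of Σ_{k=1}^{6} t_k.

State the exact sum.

Σ = 1256

Ratio r(k) = (k + 1)*(k + 2)/(2*k).
Factor: A=k/2 + 1; B=1; C=k.
f must satisfy (k/2 + 1)·f(k+1) − (1)·f(k) = k.
Degrees (1,0,1) ⇒ d ≤ 0.
A polynomial solution: f(k) = 2.
Get s_k = R·t_k = 2**(2 - k)*factorial(k + 1) with R(k) = B(k−1)f(k)/C(k) = 2/k.
s_(k+1) − s_k = 2**(1 - k)*k*factorial(k + 1) = t_k.
Evaluate s at k=7 and k=1: 1260 and 4; difference 1256.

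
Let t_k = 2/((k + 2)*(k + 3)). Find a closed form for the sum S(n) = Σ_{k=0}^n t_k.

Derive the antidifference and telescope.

The ratio is (k + 2)/(k + 4).
So A=k + 2 and B=k + 4, with C=1.
Solve (k + 2)·f(k+1) − (k + 3)·f(k) = 1.
Bound: deg f ≤ 1.
Match coefficients ⇒ f(k) = k/2.
So s_k = (B(k−1)f/C)·t_k = (k*(k + 3)/2)·t_k = k/(k + 2).
Δs = 2/(k**2 + 5*k + 6), as required.
s_(n+1) = (n + 1)/(n + 3) and s_(0) = 0, so S(n) = (n + 1)/(n + 3).

S(n) = (n + 1)/(n + 3)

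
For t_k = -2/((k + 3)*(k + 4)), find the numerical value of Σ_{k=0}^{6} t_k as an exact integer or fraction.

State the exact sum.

Ratio r(k) = (k + 3)/(k + 5).
Normal form (A,B,C) = (k + 3, k + 5, 1).
Key eq: (k + 3)·f(k+1) = (k + 4)·f(k) + (1).
deg f ≤ 1 (via 1,1,0).
Solving with deg f ≤ 1: f(k) = k/3.
Certificate R = B(k−1)f/C = k*(k + 4)/3 gives s_k = -2*k/(3*k + 9).
Check: Δs_k = -2/(k**2 + 7*k + 12). ✓
Σ_(k=0)^(6) t_k = s_(7) − s_(0) = -7/15 − (0) = -7/15.

Σ = -7/15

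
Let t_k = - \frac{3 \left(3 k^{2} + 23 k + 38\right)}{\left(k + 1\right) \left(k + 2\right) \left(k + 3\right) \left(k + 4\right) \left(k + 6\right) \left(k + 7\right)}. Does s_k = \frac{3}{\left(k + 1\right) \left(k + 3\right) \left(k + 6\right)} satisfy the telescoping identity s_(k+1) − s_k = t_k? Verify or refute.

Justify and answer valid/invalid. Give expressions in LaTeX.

Valid: the claim telescopes to t_k.

s_(k+1) = 3/((k + 2)*(k + 4)*(k + 7))
s_(k+1) − s_k = 3/((k + 2)*(k + 4)*(k + 7)) - 3/((k + 1)*(k + 3)*(k + 6))
(s_(k+1) − s_k) − t_k = 0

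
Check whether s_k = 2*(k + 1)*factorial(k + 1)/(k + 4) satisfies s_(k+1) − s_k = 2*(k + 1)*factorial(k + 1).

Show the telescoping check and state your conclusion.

s_(k+1) = 2*(k + 2)*factorial(k + 2)/(k + 5)
s_(k+1) − s_k = 2*(k**3 + 7*k**2 + 14*k + 11)*factorial(k + 1)/((k + 4)*(k + 5))
(s_(k+1) − s_k) − t_k = -6*(k**2 + 5*k + 3)*factorial(k + 1)/((k + 4)*(k + 5))

Invalid: residual -6*(k**2 + 5*k + 3)*factorial(k + 1)/((k + 4)*(k + 5)) ≠ 0.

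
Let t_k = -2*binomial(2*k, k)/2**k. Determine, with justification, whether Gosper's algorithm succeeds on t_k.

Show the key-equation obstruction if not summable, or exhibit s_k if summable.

No; the degree bound rules out any f.

The ratio is (2*k + 1)/(k + 1).
So A=2*k + 1 and B=k + 1, with C=1.
Need (2*k + 1)·f(k+1) − (k)·f(k) = 1.
d = -1 from the (1,1,0) case.
d = -1 < 0 ⇒ no nonzero polynomial f; not summable.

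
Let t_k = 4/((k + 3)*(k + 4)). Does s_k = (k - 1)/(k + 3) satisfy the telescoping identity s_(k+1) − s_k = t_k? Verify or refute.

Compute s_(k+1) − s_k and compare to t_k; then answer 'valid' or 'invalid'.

Valid: the claim telescopes to t_k.

s_(k+1) = k/(k + 4)
s_(k+1) − s_k = 4/(k**2 + 7*k + 12)
(s_(k+1) − s_k) − t_k = 0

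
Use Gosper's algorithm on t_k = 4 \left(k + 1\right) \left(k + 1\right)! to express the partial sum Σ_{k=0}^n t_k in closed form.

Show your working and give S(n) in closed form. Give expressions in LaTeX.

r(k) = (k + 2)**2/(k + 1) after simplifying.
Take A(k)=k + 2, B(k)=1, C(k)=k + 1.
Solve (k + 2)·f(k+1) − (1)·f(k) = k + 1.
From deg A=1, deg B=0, deg C=1: d=0.
Match coefficients ⇒ f(k) = 1.
R(k) = B(k−1)·f(k)/C(k) = 1/(k + 1); s_k = R·t_k = 4*factorial(k + 1).
Verify: 4*(k + 1)*factorial(k + 1) matches t_k.
Evaluate: s_(n+1) = 4*factorial(n + 2); subtract s_(0) = 4 ⇒ S(n) = 4*factorial(n + 2) - 4.

S(n) = 4 \left(n + 2\right)! - 4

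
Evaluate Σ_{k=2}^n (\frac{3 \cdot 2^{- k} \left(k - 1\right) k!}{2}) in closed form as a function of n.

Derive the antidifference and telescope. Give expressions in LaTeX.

S(n) = 3 \cdot 2^{- n - 1} \left(- 2^{n} + n n! + n!\right)

The ratio is k*(k + 1)/(2*(k - 1)).
Normal form (A,B,C) = (k/2 + 1/2, 1, k - 1).
Need (k/2 + 1/2)·f(k+1) − (1)·f(k) = k - 1.
deg f ≤ 0 (via 1,0,1).
Solving with deg f ≤ 0: f(k) = 2.
R(k) = B(k−1)·f(k)/C(k) = 2/(k - 1); s_k = R·t_k = 3*factorial(k)/2**k.
s_(k+1) − s_k = 3*(k - 1)*factorial(k)/(2*2**k) = t_k.
Evaluate: s_(n+1) = 3*2**(-n - 1)*factorial(n + 1); subtract s_(2) = 3/2 ⇒ S(n) = 3*2**(-n - 1)*(-2**n + n*factorial(n) + factorial(n)).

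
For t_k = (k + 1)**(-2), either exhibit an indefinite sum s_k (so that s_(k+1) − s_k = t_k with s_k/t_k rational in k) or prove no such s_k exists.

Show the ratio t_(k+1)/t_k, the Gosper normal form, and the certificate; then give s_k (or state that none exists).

t_(k+1)/t_k = (k + 1)**2/(k + 2)**2.
Gosper form: A/B · C(k+1)/C(k) with A=k**2 + 2*k + 1, B=k**2 + 4*k + 4, C=1.
Solve (k**2 + 2*k + 1)·f(k+1) − (k**2 + 2*k + 1)·f(k) = 1.
From deg A=2, deg B=2, deg C=0: d=0.
Put f(k) = c0: A·f(k+1) − B(k−1)·f(k) − C = -1; need -1 = 0 — inconsistent ⇒ no f, not summable.

none — t_k is not Gosper-summable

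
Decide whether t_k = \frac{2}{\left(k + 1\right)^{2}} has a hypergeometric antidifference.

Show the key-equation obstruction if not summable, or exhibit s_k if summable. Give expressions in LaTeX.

No — key equation has no polynomial f.

r(k) = (k + 1)**2/(k + 2)**2 after simplifying.
Factor: A=k**2 + 2*k + 1; B=k**2 + 4*k + 4; C=1.
Solve (k**2 + 2*k + 1)·f(k+1) − (k**2 + 2*k + 1)·f(k) = 1.
deg f ≤ 0 (via 2,2,0).
Write f(k) = c0. Then LHS − RHS = -1, requiring -1 = 0: contradictory. No certificate.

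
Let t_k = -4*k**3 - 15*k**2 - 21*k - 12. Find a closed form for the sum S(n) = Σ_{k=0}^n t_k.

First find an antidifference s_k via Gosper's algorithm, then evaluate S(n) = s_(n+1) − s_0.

S(n) = -n**4 - 7*n**3 - 19*n**2 - 25*n - 12

Compute t_(k+1)/t_k: get (4*k**3 + 27*k**2 + 63*k + 52)/(4*k**3 + 15*k**2 + 21*k + 12).
Factor: A=1; B=1; C=k**3 + 15*k**2/4 + 21*k/4 + 3.
Need (1)·f(k+1) − (1)·f(k) = k**3 + 15*k**2/4 + 21*k/4 + 3.
Bound: deg f ≤ 4.
A polynomial solution: f(k) = k*(k + 2)*(k**2 + k + 2)/4.
So s_k = (B(k−1)f/C)·t_k = (k*(k + 2)*(k**2 + k + 2)/(4*k**3 + 15*k**2 + 21*k + 12))·t_k = k*(-k**3 - 3*k**2 - 4*k - 4).
Verify: -4*k**3 - 15*k**2 - 21*k - 12 matches t_k.
s_(n+1) = -n**4 - 7*n**3 - 19*n**2 - 25*n - 12 and s_(0) = 0, so S(n) = -n**4 - 7*n**3 - 19*n**2 - 25*n - 12.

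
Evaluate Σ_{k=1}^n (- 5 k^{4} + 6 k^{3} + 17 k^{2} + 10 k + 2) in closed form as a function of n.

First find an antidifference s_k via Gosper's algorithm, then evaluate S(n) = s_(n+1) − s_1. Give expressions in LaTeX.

t_(k+1)/t_k = (5*k**4 + 14*k**3 - 5*k**2 - 42*k - 30)/(5*k**4 - 6*k**3 - 17*k**2 - 10*k - 2).
Factor: A=1; B=1; C=k**4 - 6*k**3/5 - 17*k**2/5 - 2*k - 2/5.
Key eq: (1)·f(k+1) = (1)·f(k) + (k**4 - 6*k**3/5 - 17*k**2/5 - 2*k - 2/5).
d = 5 from the (0,0,4) case.
Match coefficients ⇒ f(k) = k**2*(k**3 - 4*k**2 - k + 2)/5.
Certificate R = B(k−1)f/C = k**2*(k**3 - 4*k**2 - k + 2)/((k**2 - 2*k - 2)*(5*k**2 + 4*k + 1)) gives s_k = k**2*(-k**3 + 4*k**2 + k - 2).
Verify: -5*k**4 + 6*k**3 + 17*k**2 + 10*k + 2 matches t_k.
s_(n+1) = -n**5 - n**4 + 7*n**3 + 15*n**2 + 10*n + 2 and s_(1) = 2, so S(n) = n*(-n**4 - n**3 + 7*n**2 + 15*n + 10).

S(n) = n \left(- n^{4} - n^{3} + 7 n^{2} + 15 n + 10\right)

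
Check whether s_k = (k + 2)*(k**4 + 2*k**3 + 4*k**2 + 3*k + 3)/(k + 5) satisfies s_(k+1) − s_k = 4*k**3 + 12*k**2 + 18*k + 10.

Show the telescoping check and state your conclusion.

s_(k+1) = (k**5 + 9*k**4 + 34*k**3 + 69*k**2 + 76*k + 39)/(k + 6)
s_(k+1) − s_k = (4*k**5 + 47*k**4 + 180*k**3 + 346*k**2 + 359*k + 159)/(k**2 + 11*k + 30)
(s_(k+1) − s_k) − t_k = 3*(-3*k**4 - 30*k**3 - 74*k**2 - 97*k - 47)/(k**2 + 11*k + 30)

Invalid: residual 3*(-3*k**4 - 30*k**3 - 74*k**2 - 97*k - 47)/(k**2 + 11*k + 30) ≠ 0.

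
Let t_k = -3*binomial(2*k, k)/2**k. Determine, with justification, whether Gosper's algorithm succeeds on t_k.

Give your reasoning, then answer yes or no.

No — negative degree bound, so no certificate f.

t_(k+1)/t_k = (2*k + 1)/(k + 1).
Normal form (A,B,C) = (2*k + 1, k + 1, 1).
Set up (2*k + 1)·f(k+1) − (k)·f(k) − (1) = 0.
Degrees (1,1,0) ⇒ d ≤ -1.
d = -1 < 0 ⇒ no nonzero polynomial f; not summable.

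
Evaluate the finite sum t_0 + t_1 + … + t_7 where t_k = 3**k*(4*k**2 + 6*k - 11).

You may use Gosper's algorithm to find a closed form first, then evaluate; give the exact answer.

r(k) = 3*(4*k**2 + 14*k - 1)/(4*k**2 + 6*k - 11) after simplifying.
Take A(k)=3, B(k)=1, C(k)=k**2 + 3*k/2 - 11/4.
Solve (3)·f(k+1) − (1)·f(k) = k**2 + 3*k/2 - 11/4.
d = 2 from the (0,0,2) case.
Solve for f: f(k) = (2*k**2 - 3*k - 4)/4 (degree 2 ≤ 2).
Get s_k = R·t_k = 3**k*(2*k**2 - 3*k - 4) with R(k) = B(k−1)f(k)/C(k) = (2*k**2 - 3*k - 4)/(4*k**2 + 6*k - 11).
Check: Δs_k = 3**k*(4*k**2 + 6*k - 11). ✓
Telescoping: Σ = s_(8) − s_(0) = 656100 − (-4) = 656104.

Σ = 656104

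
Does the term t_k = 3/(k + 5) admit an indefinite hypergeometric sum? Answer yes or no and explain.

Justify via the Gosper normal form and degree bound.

No — key equation has no polynomial f.

Ratio r(k) = (k + 5)/(k + 6).
Factor: A=k + 5; B=k + 6; C=1.
Need (k + 5)·f(k+1) − (k + 5)·f(k) = 1.
From deg A=1, deg B=1, deg C=0: d=0.
Write f(k) = c0. Then LHS − RHS = -1, requiring -1 = 0: contradictory. No certificate.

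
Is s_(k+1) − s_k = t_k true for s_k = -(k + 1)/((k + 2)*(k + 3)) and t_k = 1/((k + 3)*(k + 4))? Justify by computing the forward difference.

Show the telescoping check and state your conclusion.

s_(k+1) = (-k - 2)/((k + 3)*(k + 4))
s_(k+1) − s_k = k/(k**3 + 9*k**2 + 26*k + 24)
(s_(k+1) − s_k) − t_k = -2/(k**3 + 9*k**2 + 26*k + 24)

Invalid: residual -2/(k**3 + 9*k**2 + 26*k + 24) ≠ 0.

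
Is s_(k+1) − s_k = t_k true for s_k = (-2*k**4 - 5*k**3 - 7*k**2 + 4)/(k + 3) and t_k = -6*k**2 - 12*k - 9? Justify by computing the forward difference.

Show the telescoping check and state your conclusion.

s_(k+1) = (-2*(k + 1)**4 - 5*(k + 1)**3 - 7*(k + 1)**2 + 4)/(k + 4)
s_(k+1) − s_k = (-6*k**4 - 46*k**3 - 111*k**2 - 125*k - 46)/(k**2 + 7*k + 12)
(s_(k+1) − s_k) − t_k = 2*(4*k**3 + 27*k**2 + 41*k + 31)/(k**2 + 7*k + 12)

Invalid: residual 2*(4*k**3 + 27*k**2 + 41*k + 31)/(k**2 + 7*k + 12) ≠ 0.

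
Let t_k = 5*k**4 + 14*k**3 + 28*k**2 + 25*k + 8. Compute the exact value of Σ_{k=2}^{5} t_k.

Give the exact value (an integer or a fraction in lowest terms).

r(k) = (5*k**4 + 34*k**3 + 100*k**2 + 143*k + 80)/(5*k**4 + 14*k**3 + 28*k**2 + 25*k + 8) after simplifying.
Take A(k)=1, B(k)=1, C(k)=k**4 + 14*k**3/5 + 28*k**2/5 + 5*k + 8/5.
f must satisfy (1)·f(k+1) − (1)·f(k) = k**4 + 14*k**3/5 + 28*k**2/5 + 5*k + 8/5.
From deg A=0, deg B=0, deg C=4: d=5.
Match coefficients ⇒ f(k) = k**2*(k**3 + k**2 + 4*k + 2)/5.
Get s_k = R·t_k = k**2*(k**3 + k**2 + 4*k + 2) with R(k) = B(k−1)f(k)/C(k) = k**2*(k**3 + k**2 + 4*k + 2)/(5*k**4 + 14*k**3 + 28*k**2 + 25*k + 8).
s_(k+1) − s_k = 5*k**4 + 14*k**3 + 28*k**2 + 25*k + 8 = t_k.
Sum = s_(6) − s_(2); s_(6) = 10008, s_(2) = 88 ⇒ 9920.

Σ = 9920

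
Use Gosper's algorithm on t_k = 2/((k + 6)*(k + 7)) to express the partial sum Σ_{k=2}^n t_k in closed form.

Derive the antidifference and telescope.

S(n) = (n - 1)/(4*(n + 7))

The ratio is (k + 6)/(k + 8).
So A=k + 6 and B=k + 8, with C=1.
Key eq: (k + 6)·f(k+1) = (k + 7)·f(k) + (1).
d = 1 from the (1,1,0) case.
Solving with deg f ≤ 1: f(k) = k/6.
Then R = B(k−1)f/C = k*(k + 7)/6, so s_k = R(k)·t_k = k/(3*(k + 6)).
Verify: 2/(k**2 + 13*k + 42) matches t_k.
s_(n+1) = (n + 1)/(3*(n + 7)) and s_(2) = 1/12, so S(n) = (n - 1)/(4*(n + 7)).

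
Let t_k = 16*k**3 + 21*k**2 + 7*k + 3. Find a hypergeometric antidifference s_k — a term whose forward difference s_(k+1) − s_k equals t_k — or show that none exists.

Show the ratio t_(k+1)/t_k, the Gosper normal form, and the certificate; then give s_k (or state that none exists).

t_(k+1)/t_k = (16*k**3 + 69*k**2 + 97*k + 47)/(16*k**3 + 21*k**2 + 7*k + 3).
Gosper form: A/B · C(k+1)/C(k) with A=1, B=1, C=k**3 + 21*k**2/16 + 7*k/16 + 3/16.
f must satisfy (1)·f(k+1) − (1)·f(k) = k**3 + 21*k**2/16 + 7*k/16 + 3/16.
deg f ≤ 4 (via 0,0,3).
A polynomial solution: f(k) = k*(4*k**3 - k**2 - 3*k + 3)/16.
Get s_k = R·t_k = k*(4*k**3 - k**2 - 3*k + 3) with R(k) = B(k−1)f(k)/C(k) = k*(4*k**3 - k**2 - 3*k + 3)/(16*k**3 + 21*k**2 + 7*k + 3).
Verify: 16*k**3 + 21*k**2 + 7*k + 3 matches t_k.

s_k = k*(4*k**3 - k**2 - 3*k + 3)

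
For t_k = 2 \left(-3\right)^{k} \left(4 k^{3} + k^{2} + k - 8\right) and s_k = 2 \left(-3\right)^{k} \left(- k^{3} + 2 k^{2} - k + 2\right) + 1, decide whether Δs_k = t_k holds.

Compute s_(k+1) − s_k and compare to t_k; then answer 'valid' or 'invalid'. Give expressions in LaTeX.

s_(k+1) = 6*(-3)**k*(k + (k + 1)**3 - 2*(k + 1)**2 - 1) + 1
s_(k+1) − s_k = 2*(-3)**k*(4*k**3 + k**2 + k - 8)
(s_(k+1) − s_k) − t_k = 0

Valid — Δs_k = t_k.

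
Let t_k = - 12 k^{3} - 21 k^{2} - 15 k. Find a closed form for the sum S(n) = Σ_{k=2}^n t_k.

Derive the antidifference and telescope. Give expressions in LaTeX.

S(n) = - 3 n^{4} - 13 n^{3} - 21 n^{2} - 11 n + 48

r(k) = (4*k**3 + 19*k**2 + 31*k + 16)/(k*(4*k**2 + 7*k + 5)) after simplifying.
Normal form (A,B,C) = (1, 1, k**3 + 7*k**2/4 + 5*k/4).
f must satisfy (1)·f(k+1) − (1)·f(k) = k**3 + 7*k**2/4 + 5*k/4.
d = 4 from the (0,0,3) case.
A polynomial solution: f(k) = k*(k - 1)*(3*k**2 + 4*k + 4)/12.
Then R = B(k−1)f/C = (k - 1)*(3*k**2 + 4*k + 4)/(3*(4*k**2 + 7*k + 5)), so s_k = R(k)·t_k = k*(-3*k**3 - k**2 + 4).
Δs = 3*k*(-4*k**2 - 7*k - 5), as required.
Telescope: S(n) = s_(n+1) − s_(2) = n*(-3*n**3 - 13*n**2 - 21*n - 11) − (-48) = -3*n**4 - 13*n**3 - 21*n**2 - 11*n + 48.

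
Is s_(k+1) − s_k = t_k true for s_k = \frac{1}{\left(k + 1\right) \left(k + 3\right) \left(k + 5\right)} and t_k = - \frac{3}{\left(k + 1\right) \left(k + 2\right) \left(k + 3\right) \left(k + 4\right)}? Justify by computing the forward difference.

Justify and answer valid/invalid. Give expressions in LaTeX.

s_(k+1) = 1/((k + 2)*(k + 4)*(k + 6))
s_(k+1) − s_k = 1/((k + 2)*(k + 4)*(k + 6)) - 1/((k + 1)*(k + 3)*(k + 5))
(s_(k+1) − s_k) − t_k = 3*(4*k + 19)/(k**6 + 21*k**5 + 175*k**4 + 735*k**3 + 1624*k**2 + 1764*k + 720)

Invalid: residual \frac{3 \left(4 k + 19\right)}{k^{6} + 21 k^{5} + 175 k^{4} + 735 k^{3} + 1624 k^{2} + 1764 k + 720} ≠ 0.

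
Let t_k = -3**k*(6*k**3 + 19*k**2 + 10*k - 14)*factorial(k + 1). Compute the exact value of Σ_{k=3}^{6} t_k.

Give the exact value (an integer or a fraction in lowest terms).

The ratio is 3*(6*k**4 + 49*k**3 + 140*k**2 + 153*k + 42)/(6*k**3 + 19*k**2 + 10*k - 14).
So A=3*k + 6 and B=1, with C=k**3 + 19*k**2/6 + 5*k/3 - 7/3.
f must satisfy (3*k + 6)·f(k+1) − (1)·f(k) = k**3 + 19*k**2/6 + 5*k/3 - 7/3.
d = 2 from the (1,0,3) case.
Match coefficients ⇒ f(k) = (2*k**2 - k - 4)/6.
R(k) = B(k−1)·f(k)/C(k) = (2*k**2 - k - 4)/(6*k**3 + 19*k**2 + 10*k - 14); s_k = R·t_k = 3**k*(-2*k**2 + k + 4)*factorial(k + 1).
Δs = -3**k*(6*k**3 + 19*k**2 + 10*k - 14)*factorial(k + 1), as required.
Telescoping: Σ = s_(7) − s_(3) = -7671646080 − (-7128) = -7671638952.

Σ = -7671638952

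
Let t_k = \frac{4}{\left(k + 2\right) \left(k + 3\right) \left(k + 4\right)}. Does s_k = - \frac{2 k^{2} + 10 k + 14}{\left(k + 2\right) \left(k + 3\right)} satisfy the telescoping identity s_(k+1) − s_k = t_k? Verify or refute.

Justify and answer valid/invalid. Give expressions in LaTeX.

s_(k+1) = 2*(-5*k - (k + 1)**2 - 12)/((k + 3)*(k + 4))
s_(k+1) − s_k = 4/(k**3 + 9*k**2 + 26*k + 24)
(s_(k+1) − s_k) − t_k = 0

Valid — Δs_k = t_k.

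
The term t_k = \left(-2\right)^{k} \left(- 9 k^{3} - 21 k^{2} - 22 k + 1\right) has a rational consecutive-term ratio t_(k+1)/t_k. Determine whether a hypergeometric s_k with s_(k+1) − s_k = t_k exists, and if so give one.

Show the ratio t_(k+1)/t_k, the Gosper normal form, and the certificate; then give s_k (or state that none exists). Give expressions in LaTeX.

r(k) = 2*(-9*k**3 - 48*k**2 - 91*k - 51)/(9*k**3 + 21*k**2 + 22*k - 1) after simplifying.
Factor: A=-2; B=1; C=k**3 + 7*k**2/3 + 22*k/9 - 1/9.
Solve (-2)·f(k+1) − (1)·f(k) = k**3 + 7*k**2/3 + 22*k/9 - 1/9.
Degrees (0,0,3) ⇒ d ≤ 3.
A polynomial solution: f(k) = -(3*k**3 + k**2 - 3)/9.
Certificate R = B(k−1)f/C = -(3*k**3 + k**2 - 3)/(9*k**3 + 21*k**2 + 22*k - 1) gives s_k = (-2)**k*(3*k**3 + k**2 - 3).
Check: Δs_k = (-2)**k*(-9*k**3 - 21*k**2 - 22*k + 1). ✓

s_k = \left(-2\right)^{k} \left(3 k^{3} + k^{2} - 3\right)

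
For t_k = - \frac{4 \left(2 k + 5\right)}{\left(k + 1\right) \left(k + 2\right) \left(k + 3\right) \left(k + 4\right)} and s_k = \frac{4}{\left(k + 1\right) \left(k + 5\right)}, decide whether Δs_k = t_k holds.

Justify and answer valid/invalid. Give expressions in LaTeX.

s_(k+1) = 4/((k + 2)*(k + 6))
s_(k+1) − s_k = 4*(-2*k - 7)/(k**4 + 14*k**3 + 65*k**2 + 112*k + 60)
(s_(k+1) − s_k) − t_k = 24*(k**2 + 7*k + 11)/(k**6 + 21*k**5 + 175*k**4 + 735*k**3 + 1624*k**2 + 1764*k + 720)

Invalid: residual \frac{24 \left(k^{2} + 7 k + 11\right)}{k^{6} + 21 k^{5} + 175 k^{4} + 735 k^{3} + 1624 k^{2} + 1764 k + 720} ≠ 0.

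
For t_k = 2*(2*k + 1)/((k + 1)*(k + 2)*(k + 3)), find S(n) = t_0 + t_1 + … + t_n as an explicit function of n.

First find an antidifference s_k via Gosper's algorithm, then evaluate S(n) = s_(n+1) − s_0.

S(n) = (3*n**2 + 7*n + 4)/(2*(n**2 + 5*n + 6))

Step 1: r(k) = (k + 1)*(2*k + 3)/((k + 4)*(2*k + 1)).
Gosper form: A/B · C(k+1)/C(k) with A=k + 1, B=k + 4, C=k + 1/2.
f must satisfy (k + 1)·f(k+1) − (k + 3)·f(k) = k + 1/2.
Degrees (1,1,1) ⇒ d ≤ 2.
A polynomial solution: f(k) = k*(3*k + 1)/8.
Certificate R = B(k−1)f/C = k*(k + 3)*(3*k + 1)/(4*(2*k + 1)) gives s_k = k*(3*k + 1)/(2*(k + 1)*(k + 2)).
Check: Δs_k = 2*(2*k + 1)/(k**3 + 6*k**2 + 11*k + 6). ✓
Telescope: S(n) = s_(n+1) − s_(0) = (3*n**2 + 7*n + 4)/(2*(n**2 + 5*n + 6)) − (0) = (3*n**2 + 7*n + 4)/(2*(n**2 + 5*n + 6)).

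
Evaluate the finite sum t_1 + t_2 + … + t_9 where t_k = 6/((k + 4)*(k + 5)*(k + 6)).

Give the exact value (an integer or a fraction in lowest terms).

t_(k+1)/t_k = (k + 4)/(k + 7).
Normal form (A,B,C) = (k + 4, k + 7, 1).
f must satisfy (k + 4)·f(k+1) − (k + 6)·f(k) = 1.
From deg A=1, deg B=1, deg C=0: d=2.
Match coefficients ⇒ f(k) = k*(k + 9)/40.
Certificate R = B(k−1)f/C = k*(k + 6)*(k + 9)/40 gives s_k = 3*k*(k + 9)/(20*(k + 4)*(k + 5)).
Check: Δs_k = 6/(k**3 + 15*k**2 + 74*k + 120). ✓
Evaluate s at k=10 and k=1: 19/140 and 1/20; difference 3/35.

Σ = 3/35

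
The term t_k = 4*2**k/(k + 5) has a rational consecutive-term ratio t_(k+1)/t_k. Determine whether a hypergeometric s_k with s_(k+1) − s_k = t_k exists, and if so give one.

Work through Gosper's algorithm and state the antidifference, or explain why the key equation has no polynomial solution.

Step 1: r(k) = 2*(k + 5)/(k + 6).
Factor: A=2*k + 10; B=k + 6; C=1.
Need (2*k + 10)·f(k+1) − (k + 5)·f(k) = 1.
deg f ≤ -1 (via 1,1,0).
Bound -1 < 0, so the key equation has no polynomial solution.

none — t_k is not Gosper-summable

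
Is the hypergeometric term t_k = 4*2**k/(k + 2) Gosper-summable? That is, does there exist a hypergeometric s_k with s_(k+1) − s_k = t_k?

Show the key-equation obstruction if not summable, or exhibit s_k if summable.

No — t_k has no hypergeometric antidifference.

t_(k+1)/t_k = 2*(k + 2)/(k + 3).
Factor: A=2*k + 4; B=k + 3; C=1.
f must satisfy (2*k + 4)·f(k+1) − (k + 2)·f(k) = 1.
Degrees (1,1,0) ⇒ d ≤ -1.
Bound -1 < 0, so the key equation has no polynomial solution.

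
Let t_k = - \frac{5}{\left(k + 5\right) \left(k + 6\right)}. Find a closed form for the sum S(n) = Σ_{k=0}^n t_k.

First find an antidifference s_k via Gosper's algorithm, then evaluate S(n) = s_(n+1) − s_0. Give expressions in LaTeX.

S(n) = \frac{- n - 1}{n + 6}

t_(k+1)/t_k = (k + 5)/(k + 7).
Gosper form: A/B · C(k+1)/C(k) with A=k + 5, B=k + 7, C=1.
Set up (k + 5)·f(k+1) − (k + 6)·f(k) − (1) = 0.
deg f ≤ 1 (via 1,1,0).
Match coefficients ⇒ f(k) = k/5.
So s_k = (B(k−1)f/C)·t_k = (k*(k + 6)/5)·t_k = -k/(k + 5).
s_(k+1) − s_k = -5/(k**2 + 11*k + 30) = t_k.
Telescope: S(n) = s_(n+1) − s_(0) = (-n - 1)/(n + 6) − (0) = (-n - 1)/(n + 6).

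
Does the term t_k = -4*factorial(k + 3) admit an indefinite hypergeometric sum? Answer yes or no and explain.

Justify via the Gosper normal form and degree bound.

No. Not Gosper-summable.

r(k) = k + 4 after simplifying.
A = k + 4, B = 1, C = 1.
Key eq: (k + 4)·f(k+1) = (1)·f(k) + (1).
d = -1 from the (1,0,0) case.
d = -1 < 0 ⇒ no nonzero polynomial f; not summable.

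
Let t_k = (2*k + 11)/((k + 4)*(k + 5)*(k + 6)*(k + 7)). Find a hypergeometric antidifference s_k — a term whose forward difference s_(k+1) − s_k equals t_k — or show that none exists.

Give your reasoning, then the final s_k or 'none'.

s_k = k*(k + 10)/(24*(k**2 + 10*k + 24))

The ratio is (k + 4)*(2*k + 13)/((k + 8)*(2*k + 11)).
A = k + 4, B = k + 8, C = k + 11/2.
f must satisfy (k + 4)·f(k+1) − (k + 7)·f(k) = k + 11/2.
Bound: deg f ≤ 3.
Coefficient equations give f(k) = k*(k + 5)*(k + 10)/48.
So s_k = (B(k−1)f/C)·t_k = (k*(k + 5)*(k + 7)*(k + 10)/(24*(2*k + 11)))·t_k = k*(k + 10)/(24*(k**2 + 10*k + 24)).
Δs = (2*k + 11)/(k**4 + 22*k**3 + 179*k**2 + 638*k + 840), as required.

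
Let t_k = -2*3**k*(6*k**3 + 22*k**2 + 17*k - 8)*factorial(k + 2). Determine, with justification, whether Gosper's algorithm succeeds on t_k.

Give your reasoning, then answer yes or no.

Step 1: r(k) = 3*(6*k**4 + 58*k**3 + 199*k**2 + 274*k + 111)/(6*k**3 + 22*k**2 + 17*k - 8).
Take A(k)=3*k + 9, B(k)=1, C(k)=k**3 + 11*k**2/3 + 17*k/6 - 4/3.
Solve (3*k + 9)·f(k+1) − (1)·f(k) = k**3 + 11*k**2/3 + 17*k/6 - 4/3.
Degrees (1,0,3) ⇒ d ≤ 2.
Solving with deg f ≤ 2: f(k) = (2*k**2 - 2*k - 1)/6.
So s_k = (B(k−1)f/C)·t_k = ((2*k**2 - 2*k - 1)/(6*k**3 + 22*k**2 + 17*k - 8))·t_k = 2*3**k*(-2*k**2 + 2*k + 1)*factorial(k + 2).
Δs = -2*3**k*(6*k**3 + 22*k**2 + 17*k - 8)*factorial(k + 2), as required.

Yes. s_k = 2*3**k*(-2*k**2 + 2*k + 1)*factorial(k + 2).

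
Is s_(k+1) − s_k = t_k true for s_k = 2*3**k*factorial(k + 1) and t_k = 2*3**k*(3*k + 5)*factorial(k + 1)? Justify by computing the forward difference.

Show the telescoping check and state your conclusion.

Valid — Δs_k = t_k.

s_(k+1) = 6*3**k*factorial(k + 2)
s_(k+1) − s_k = 2*3**k*(3*k + 5)*factorial(k + 1)
(s_(k+1) − s_k) − t_k = 0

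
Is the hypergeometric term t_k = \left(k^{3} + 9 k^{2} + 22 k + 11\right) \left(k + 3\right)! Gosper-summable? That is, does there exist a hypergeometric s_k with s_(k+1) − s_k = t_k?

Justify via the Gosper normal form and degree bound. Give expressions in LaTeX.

The ratio is (k**4 + 16*k**3 + 91*k**2 + 215*k + 172)/(k**3 + 9*k**2 + 22*k + 11).
Take A(k)=k + 4, B(k)=1, C(k)=k**3 + 9*k**2 + 22*k + 11.
Key eq: (k + 4)·f(k+1) = (1)·f(k) + (k**3 + 9*k**2 + 22*k + 11).
From deg A=1, deg B=0, deg C=3: d=2.
Solve for f: f(k) = k**2 + 4*k - 3 (degree 2 ≤ 2).
Certificate R = B(k−1)f/C = (k**2 + 4*k - 3)/(k**3 + 9*k**2 + 22*k + 11) gives s_k = (k**2 + 4*k - 3)*factorial(k + 3).
s_(k+1) − s_k = (k**3 + 9*k**2 + 22*k + 11)*factorial(k + 3) = t_k.

Yes. s_k = \left(k^{2} + 4 k - 3\right) \left(k + 3\right)!.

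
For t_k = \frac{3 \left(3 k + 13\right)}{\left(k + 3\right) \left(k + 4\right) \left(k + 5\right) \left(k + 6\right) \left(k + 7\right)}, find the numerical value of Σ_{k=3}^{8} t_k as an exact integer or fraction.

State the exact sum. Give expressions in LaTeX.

Ratio r(k) = (k + 3)*(3*k + 16)/((k + 8)*(3*k + 13)).
So A=k + 3 and B=k + 8, with C=k + 13/3.
Need (k + 3)·f(k+1) − (k + 7)·f(k) = k + 13/3.
From deg A=1, deg B=1, deg C=1: d=4.
Solving with deg f ≤ 4: f(k) = k*(k + 4)*(k**2 + 14*k + 63)/270.
Certificate R = B(k−1)f/C = k*(k + 4)*(k + 7)*(k**2 + 14*k + 63)/(90*(3*k + 13)) gives s_k = k*(k**2 + 14*k + 63)/(30*(k**3 + 14*k**2 + 63*k + 90)).
Check: Δs_k = 3*(3*k + 13)/(k**5 + 25*k**4 + 245*k**3 + 1175*k**2 + 2754*k + 2520). ✓
Σ_(k=3)^(8) t_k = s_(9) − s_(3) = 9/280 − (19/720) = 29/5040.

Σ = 29/5040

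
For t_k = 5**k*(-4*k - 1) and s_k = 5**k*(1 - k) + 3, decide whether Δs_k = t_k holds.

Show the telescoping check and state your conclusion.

s_(k+1) = -5**(k + 1)*k + 3
s_(k+1) − s_k = 5**k*(-4*k - 1)
(s_(k+1) − s_k) − t_k = 0

valid; difference matches t_k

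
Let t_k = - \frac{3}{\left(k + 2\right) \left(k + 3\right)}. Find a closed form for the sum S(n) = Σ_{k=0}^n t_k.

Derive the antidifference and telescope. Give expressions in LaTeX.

S(n) = \frac{3 \left(- n - 1\right)}{2 \left(n + 3\right)}

Compute t_(k+1)/t_k: get (k + 2)/(k + 4).
Take A(k)=k + 2, B(k)=k + 4, C(k)=1.
Set up (k + 2)·f(k+1) − (k + 3)·f(k) − (1) = 0.
Bound: deg f ≤ 1.
Solve for f: f(k) = k/2 (degree 1 ≤ 1).
Then R = B(k−1)f/C = k*(k + 3)/2, so s_k = R(k)·t_k = -3*k/(2*k + 4).
s_(k+1) − s_k = -3/(k**2 + 5*k + 6) = t_k.
Evaluate: s_(n+1) = 3*(-n - 1)/(2*(n + 3)); subtract s_(0) = 0 ⇒ S(n) = 3*(-n - 1)/(2*(n + 3)).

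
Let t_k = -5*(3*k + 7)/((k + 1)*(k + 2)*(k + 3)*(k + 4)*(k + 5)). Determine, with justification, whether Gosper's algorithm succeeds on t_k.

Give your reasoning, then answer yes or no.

Ratio r(k) = (k + 1)*(3*k + 10)/((k + 6)*(3*k + 7)).
Gosper form: A/B · C(k+1)/C(k) with A=k + 1, B=k + 6, C=k + 7/3.
Solve (k + 1)·f(k+1) − (k + 5)·f(k) = k + 7/3.
deg f ≤ 4 (via 1,1,1).
Solving with deg f ≤ 4: f(k) = k*(k + 2)*(k**2 + 8*k + 19)/36.
R(k) = B(k−1)·f(k)/C(k) = k*(k + 2)*(k + 5)*(k**2 + 8*k + 19)/(12*(3*k + 7)); s_k = R·t_k = 5*k*(-k**2 - 8*k - 19)/(12*(k**3 + 8*k**2 + 19*k + 12)).
s_(k+1) − s_k = 5*(-3*k - 7)/(k**5 + 15*k**4 + 85*k**3 + 225*k**2 + 274*k + 120) = t_k.

Yes. s_k = 5*k*(-k**2 - 8*k - 19)/(12*(k**3 + 8*k**2 + 19*k + 12)).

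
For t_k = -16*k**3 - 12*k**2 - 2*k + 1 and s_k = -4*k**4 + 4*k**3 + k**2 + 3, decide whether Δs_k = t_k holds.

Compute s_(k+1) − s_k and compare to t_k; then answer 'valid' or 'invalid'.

s_(k+1) = -4*(k + 1)**4 + 4*(k + 1)**3 + (k + 1)**2 + 3
s_(k+1) − s_k = -16*k**3 - 12*k**2 - 2*k + 1
(s_(k+1) − s_k) − t_k = 0

valid; difference matches t_k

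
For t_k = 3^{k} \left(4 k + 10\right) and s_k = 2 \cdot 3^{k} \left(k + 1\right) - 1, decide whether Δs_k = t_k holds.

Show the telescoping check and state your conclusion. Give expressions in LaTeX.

s_(k+1) = 6*3**k*(k + 2) - 1
s_(k+1) − s_k = 3**k*(4*k + 10)
(s_(k+1) − s_k) − t_k = 0

Valid — Δs_k = t_k.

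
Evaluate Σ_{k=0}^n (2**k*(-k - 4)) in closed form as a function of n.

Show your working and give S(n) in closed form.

r(k) = 2*(k + 5)/(k + 4) after simplifying.
Normal form (A,B,C) = (2, 1, k + 4).
Key eq: (2)·f(k+1) = (1)·f(k) + (k + 4).
Bound: deg f ≤ 1.
Solve for f: f(k) = k + 2 (degree 1 ≤ 1).
R(k) = B(k−1)·f(k)/C(k) = (k + 2)/(k + 4); s_k = R·t_k = 2**k*(-k - 2).
Check: Δs_k = 2**k*(-k - 4). ✓
Evaluate: s_(n+1) = 2**(n + 1)*(-n - 3); subtract s_(0) = -2 ⇒ S(n) = -2*2**n*n - 6*2**n + 2.

S(n) = -2*2**n*n - 6*2**n + 2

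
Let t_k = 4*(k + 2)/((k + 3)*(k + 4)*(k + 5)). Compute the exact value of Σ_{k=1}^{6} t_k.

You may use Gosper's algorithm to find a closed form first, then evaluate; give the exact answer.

The ratio is (k + 3)**2/((k + 2)*(k + 6)).
Factor: A=k + 3; B=k + 6; C=k + 2.
Key eq: (k + 3)·f(k+1) = (k + 5)·f(k) + (k + 2).
Degrees (1,1,1) ⇒ d ≤ 2.
Solve for f: f(k) = k*(5*k + 11)/24 (degree 2 ≤ 2).
Certificate R = B(k−1)f/C = k*(k + 5)*(5*k + 11)/(24*(k + 2)) gives s_k = k*(5*k + 11)/(6*(k + 3)*(k + 4)).
Δs = 4*(k + 2)/(k**3 + 12*k**2 + 47*k + 60), as required.
Telescoping: Σ = s_(7) − s_(1) = 161/330 − (2/15) = 39/110.

Σ = 39/110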